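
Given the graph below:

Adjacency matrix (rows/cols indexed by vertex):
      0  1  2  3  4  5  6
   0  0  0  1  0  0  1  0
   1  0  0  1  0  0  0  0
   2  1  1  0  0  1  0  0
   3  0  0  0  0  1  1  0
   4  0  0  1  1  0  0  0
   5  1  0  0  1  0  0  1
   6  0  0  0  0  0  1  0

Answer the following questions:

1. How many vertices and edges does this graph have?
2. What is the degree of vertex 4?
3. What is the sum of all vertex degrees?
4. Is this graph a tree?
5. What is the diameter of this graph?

Count: 7 vertices, 7 edges.
Vertex 4 has neighbors [2, 3], degree = 2.
Handshaking lemma: 2 * 7 = 14.
A tree on 7 vertices has 6 edges. This graph has 7 edges (1 extra). Not a tree.
Diameter (longest shortest path) = 4.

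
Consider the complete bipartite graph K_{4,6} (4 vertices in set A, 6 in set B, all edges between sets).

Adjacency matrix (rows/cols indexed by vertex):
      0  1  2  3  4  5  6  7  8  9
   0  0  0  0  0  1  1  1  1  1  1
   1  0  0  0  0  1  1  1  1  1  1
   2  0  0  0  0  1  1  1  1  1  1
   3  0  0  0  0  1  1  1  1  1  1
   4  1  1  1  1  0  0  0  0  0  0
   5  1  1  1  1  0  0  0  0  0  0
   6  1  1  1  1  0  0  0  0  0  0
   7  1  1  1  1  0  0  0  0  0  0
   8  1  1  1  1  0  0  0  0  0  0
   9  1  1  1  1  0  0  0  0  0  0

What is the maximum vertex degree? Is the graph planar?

Set-A vertices have degree 6; set-B vertices have degree 4. Maximum degree = max(4,6) = 6.
K_{4,6} contains K_{3,3} as a subgraph (since both sides have >= 3 vertices); by Kuratowski's theorem it is not planar.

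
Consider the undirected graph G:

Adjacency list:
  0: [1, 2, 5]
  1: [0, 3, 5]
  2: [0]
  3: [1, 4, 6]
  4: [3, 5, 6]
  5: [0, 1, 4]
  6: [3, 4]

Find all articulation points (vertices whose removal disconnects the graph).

An articulation point is a vertex whose removal disconnects the graph.
Articulation points: [0]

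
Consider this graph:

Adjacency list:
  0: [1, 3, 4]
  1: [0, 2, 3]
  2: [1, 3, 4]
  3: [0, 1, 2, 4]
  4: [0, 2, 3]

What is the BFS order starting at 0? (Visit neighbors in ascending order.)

BFS from vertex 0 (neighbors processed in ascending order):
Visit order: 0, 1, 3, 4, 2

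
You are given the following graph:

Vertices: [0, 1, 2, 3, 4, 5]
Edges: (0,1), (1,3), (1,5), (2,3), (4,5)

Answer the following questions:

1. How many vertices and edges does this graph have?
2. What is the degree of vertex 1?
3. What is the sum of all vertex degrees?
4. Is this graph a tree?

Count: 6 vertices, 5 edges.
Vertex 1 has neighbors [0, 3, 5], degree = 3.
Handshaking lemma: 2 * 5 = 10.
A graph is a tree iff it is connected and has exactly n-1 edges. This graph is connected (all 6 vertices in one component) and has 6-1 = 5 edges. It is a tree.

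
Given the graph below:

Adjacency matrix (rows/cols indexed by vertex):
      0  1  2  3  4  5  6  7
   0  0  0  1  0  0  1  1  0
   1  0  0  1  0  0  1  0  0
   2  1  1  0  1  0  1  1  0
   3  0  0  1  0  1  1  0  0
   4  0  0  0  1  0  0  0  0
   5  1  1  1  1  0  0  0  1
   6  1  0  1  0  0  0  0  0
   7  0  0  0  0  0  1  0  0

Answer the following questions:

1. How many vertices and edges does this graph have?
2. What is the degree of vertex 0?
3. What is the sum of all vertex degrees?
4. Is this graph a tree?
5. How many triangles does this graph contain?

Count: 8 vertices, 11 edges.
Vertex 0 has neighbors [2, 5, 6], degree = 3.
Handshaking lemma: 2 * 11 = 22.
A tree on 8 vertices has 7 edges. This graph has 11 edges (4 extra). Not a tree.
Number of triangles = 4.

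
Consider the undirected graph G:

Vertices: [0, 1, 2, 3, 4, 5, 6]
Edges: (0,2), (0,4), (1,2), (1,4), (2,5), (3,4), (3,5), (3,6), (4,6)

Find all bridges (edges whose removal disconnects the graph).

No bridges found. The graph is 2-edge-connected (no single edge removal disconnects it).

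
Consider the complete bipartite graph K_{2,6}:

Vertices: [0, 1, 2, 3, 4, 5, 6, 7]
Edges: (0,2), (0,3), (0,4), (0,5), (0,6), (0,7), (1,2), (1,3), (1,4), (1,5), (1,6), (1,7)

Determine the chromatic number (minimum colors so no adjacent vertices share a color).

K_{2,6} is bipartite: vertices split into two independent sets of size 2 and 6.
Color one set 0, the other 1. No adjacent vertices share a color.
Chromatic number = 2.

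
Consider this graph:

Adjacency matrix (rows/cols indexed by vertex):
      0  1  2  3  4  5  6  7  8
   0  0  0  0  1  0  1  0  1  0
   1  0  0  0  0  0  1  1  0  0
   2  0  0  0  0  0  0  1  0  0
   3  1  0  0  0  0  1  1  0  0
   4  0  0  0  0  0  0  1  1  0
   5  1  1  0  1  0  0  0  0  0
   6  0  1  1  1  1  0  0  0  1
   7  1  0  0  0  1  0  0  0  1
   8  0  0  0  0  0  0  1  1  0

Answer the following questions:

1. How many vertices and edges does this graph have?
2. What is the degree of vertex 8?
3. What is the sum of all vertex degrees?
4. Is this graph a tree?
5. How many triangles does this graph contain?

Count: 9 vertices, 12 edges.
Vertex 8 has neighbors [6, 7], degree = 2.
Handshaking lemma: 2 * 12 = 24.
A tree on 9 vertices has 8 edges. This graph has 12 edges (4 extra). Not a tree.
Number of triangles = 1.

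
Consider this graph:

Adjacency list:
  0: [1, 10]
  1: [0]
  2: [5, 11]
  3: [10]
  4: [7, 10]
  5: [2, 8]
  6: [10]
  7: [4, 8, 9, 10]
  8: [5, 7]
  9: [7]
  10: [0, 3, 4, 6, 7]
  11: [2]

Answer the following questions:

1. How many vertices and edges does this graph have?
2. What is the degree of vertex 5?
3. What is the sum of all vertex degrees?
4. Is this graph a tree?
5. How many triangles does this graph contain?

Count: 12 vertices, 12 edges.
Vertex 5 has neighbors [2, 8], degree = 2.
Handshaking lemma: 2 * 12 = 24.
A tree on 12 vertices has 11 edges. This graph has 12 edges (1 extra). Not a tree.
Number of triangles = 1.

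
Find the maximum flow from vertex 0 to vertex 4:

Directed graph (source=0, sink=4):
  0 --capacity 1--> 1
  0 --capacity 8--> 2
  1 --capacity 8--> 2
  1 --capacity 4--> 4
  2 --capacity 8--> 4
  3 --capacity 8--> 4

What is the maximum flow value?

Computing max flow:
  Flow on (0->1): 1/1
  Flow on (0->2): 8/8
  Flow on (1->4): 1/4
  Flow on (2->4): 8/8
Maximum flow = 9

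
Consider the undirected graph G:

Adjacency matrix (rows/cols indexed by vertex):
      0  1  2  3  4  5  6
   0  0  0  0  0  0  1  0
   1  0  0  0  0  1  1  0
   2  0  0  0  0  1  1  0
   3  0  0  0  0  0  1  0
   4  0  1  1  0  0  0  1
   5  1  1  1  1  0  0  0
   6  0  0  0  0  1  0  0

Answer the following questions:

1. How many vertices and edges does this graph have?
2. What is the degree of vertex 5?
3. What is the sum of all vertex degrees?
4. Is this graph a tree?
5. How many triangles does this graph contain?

Count: 7 vertices, 7 edges.
Vertex 5 has neighbors [0, 1, 2, 3], degree = 4.
Handshaking lemma: 2 * 7 = 14.
A tree on 7 vertices has 6 edges. This graph has 7 edges (1 extra). Not a tree.
Number of triangles = 0.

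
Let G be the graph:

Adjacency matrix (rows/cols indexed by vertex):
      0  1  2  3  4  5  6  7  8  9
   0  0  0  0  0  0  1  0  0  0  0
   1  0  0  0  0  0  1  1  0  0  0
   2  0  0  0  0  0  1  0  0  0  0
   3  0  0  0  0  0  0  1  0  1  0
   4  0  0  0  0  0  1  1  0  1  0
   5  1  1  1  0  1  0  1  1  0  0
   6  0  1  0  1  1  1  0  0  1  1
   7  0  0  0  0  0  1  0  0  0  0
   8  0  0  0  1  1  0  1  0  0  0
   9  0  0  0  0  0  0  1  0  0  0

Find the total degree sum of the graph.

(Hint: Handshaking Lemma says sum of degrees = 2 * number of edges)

Count edges: 13 edges.
By Handshaking Lemma: sum of degrees = 2 * 13 = 26.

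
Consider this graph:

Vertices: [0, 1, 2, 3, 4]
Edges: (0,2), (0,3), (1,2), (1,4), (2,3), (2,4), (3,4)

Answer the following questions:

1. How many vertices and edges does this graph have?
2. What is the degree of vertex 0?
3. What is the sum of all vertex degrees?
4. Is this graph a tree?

Count: 5 vertices, 7 edges.
Vertex 0 has neighbors [2, 3], degree = 2.
Handshaking lemma: 2 * 7 = 14.
A tree on 5 vertices has 4 edges. This graph has 7 edges (3 extra). Not a tree.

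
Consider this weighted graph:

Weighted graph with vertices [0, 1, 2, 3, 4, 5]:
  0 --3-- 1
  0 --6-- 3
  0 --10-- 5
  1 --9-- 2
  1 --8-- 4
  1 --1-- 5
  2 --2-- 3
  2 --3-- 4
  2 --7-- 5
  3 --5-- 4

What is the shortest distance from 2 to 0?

Using Dijkstra's algorithm from vertex 2:
Shortest path: 2 -> 3 -> 0
Total weight: 2 + 6 = 8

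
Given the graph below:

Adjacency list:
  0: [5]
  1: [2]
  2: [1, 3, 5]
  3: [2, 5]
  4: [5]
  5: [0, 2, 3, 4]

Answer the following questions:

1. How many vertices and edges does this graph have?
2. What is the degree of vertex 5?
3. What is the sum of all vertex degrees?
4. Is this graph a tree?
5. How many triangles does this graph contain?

Count: 6 vertices, 6 edges.
Vertex 5 has neighbors [0, 2, 3, 4], degree = 4.
Handshaking lemma: 2 * 6 = 12.
A tree on 6 vertices has 5 edges. This graph has 6 edges (1 extra). Not a tree.
Number of triangles = 1.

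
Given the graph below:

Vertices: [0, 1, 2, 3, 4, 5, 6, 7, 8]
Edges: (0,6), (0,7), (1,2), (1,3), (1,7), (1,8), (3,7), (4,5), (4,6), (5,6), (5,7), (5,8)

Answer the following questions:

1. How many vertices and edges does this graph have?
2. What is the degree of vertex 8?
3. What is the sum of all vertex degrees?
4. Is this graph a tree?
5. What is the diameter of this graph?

Count: 9 vertices, 12 edges.
Vertex 8 has neighbors [1, 5], degree = 2.
Handshaking lemma: 2 * 12 = 24.
A tree on 9 vertices has 8 edges. This graph has 12 edges (4 extra). Not a tree.
Diameter (longest shortest path) = 4.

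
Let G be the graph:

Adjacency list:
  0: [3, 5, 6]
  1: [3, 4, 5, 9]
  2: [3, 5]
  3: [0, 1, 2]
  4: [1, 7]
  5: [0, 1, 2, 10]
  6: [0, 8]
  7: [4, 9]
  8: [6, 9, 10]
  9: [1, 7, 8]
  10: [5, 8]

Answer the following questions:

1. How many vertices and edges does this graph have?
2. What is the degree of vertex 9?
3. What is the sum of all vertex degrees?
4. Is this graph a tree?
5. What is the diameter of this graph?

Count: 11 vertices, 15 edges.
Vertex 9 has neighbors [1, 7, 8], degree = 3.
Handshaking lemma: 2 * 15 = 30.
A tree on 11 vertices has 10 edges. This graph has 15 edges (5 extra). Not a tree.
Diameter (longest shortest path) = 4.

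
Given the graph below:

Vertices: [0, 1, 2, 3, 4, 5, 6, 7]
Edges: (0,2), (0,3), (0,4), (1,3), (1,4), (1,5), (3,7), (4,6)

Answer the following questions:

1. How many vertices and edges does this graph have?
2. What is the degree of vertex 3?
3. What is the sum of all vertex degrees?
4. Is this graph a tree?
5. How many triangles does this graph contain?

Count: 8 vertices, 8 edges.
Vertex 3 has neighbors [0, 1, 7], degree = 3.
Handshaking lemma: 2 * 8 = 16.
A tree on 8 vertices has 7 edges. This graph has 8 edges (1 extra). Not a tree.
Number of triangles = 0.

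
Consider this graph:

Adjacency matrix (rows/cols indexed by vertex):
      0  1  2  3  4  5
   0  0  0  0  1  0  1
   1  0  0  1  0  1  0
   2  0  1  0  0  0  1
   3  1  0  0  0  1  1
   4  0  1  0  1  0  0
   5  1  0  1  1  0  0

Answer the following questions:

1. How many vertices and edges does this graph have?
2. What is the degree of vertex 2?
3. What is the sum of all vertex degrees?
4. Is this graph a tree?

Count: 6 vertices, 7 edges.
Vertex 2 has neighbors [1, 5], degree = 2.
Handshaking lemma: 2 * 7 = 14.
A tree on 6 vertices has 5 edges. This graph has 7 edges (2 extra). Not a tree.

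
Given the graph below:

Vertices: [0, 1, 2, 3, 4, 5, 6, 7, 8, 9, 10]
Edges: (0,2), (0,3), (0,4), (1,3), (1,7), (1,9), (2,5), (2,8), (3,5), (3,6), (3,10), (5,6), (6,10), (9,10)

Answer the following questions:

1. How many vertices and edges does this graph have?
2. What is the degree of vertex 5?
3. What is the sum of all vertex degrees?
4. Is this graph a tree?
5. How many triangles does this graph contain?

Count: 11 vertices, 14 edges.
Vertex 5 has neighbors [2, 3, 6], degree = 3.
Handshaking lemma: 2 * 14 = 28.
A tree on 11 vertices has 10 edges. This graph has 14 edges (4 extra). Not a tree.
Number of triangles = 2.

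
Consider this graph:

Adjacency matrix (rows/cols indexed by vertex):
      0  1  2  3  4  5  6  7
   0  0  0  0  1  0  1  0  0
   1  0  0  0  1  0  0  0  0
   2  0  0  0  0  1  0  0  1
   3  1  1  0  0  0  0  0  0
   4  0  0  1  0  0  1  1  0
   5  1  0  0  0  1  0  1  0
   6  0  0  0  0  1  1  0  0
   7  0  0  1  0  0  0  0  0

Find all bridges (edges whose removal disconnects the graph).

A bridge is an edge whose removal increases the number of connected components.
Bridges found: (0,3), (0,5), (1,3), (2,4), (2,7)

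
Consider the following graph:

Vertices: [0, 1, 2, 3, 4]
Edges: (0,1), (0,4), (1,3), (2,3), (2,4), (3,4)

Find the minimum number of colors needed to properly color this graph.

The graph has a maximum clique of size 3 (lower bound on chromatic number).
A valid 3-coloring: {0: 0, 1: 1, 2: 2, 3: 0, 4: 1}.
Chromatic number = 3.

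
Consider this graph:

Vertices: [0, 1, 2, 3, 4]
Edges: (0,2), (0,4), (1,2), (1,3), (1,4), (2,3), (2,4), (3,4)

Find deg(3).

Vertex 3 has neighbors [1, 2, 4], so deg(3) = 3.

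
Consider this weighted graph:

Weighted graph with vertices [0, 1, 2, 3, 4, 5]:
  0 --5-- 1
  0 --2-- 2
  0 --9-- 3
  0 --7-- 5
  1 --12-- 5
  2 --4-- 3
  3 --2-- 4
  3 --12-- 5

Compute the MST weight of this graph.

Applying Kruskal's algorithm (sort edges by weight, add if no cycle):
  Add (0,2) w=2
  Add (3,4) w=2
  Add (2,3) w=4
  Add (0,1) w=5
  Add (0,5) w=7
  Skip (0,3) w=9 (creates cycle)
  Skip (1,5) w=12 (creates cycle)
  Skip (3,5) w=12 (creates cycle)
MST weight = 20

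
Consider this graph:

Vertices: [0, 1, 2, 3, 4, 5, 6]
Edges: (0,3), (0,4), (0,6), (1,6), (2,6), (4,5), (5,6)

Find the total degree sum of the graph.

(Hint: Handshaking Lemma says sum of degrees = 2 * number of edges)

Count edges: 7 edges.
By Handshaking Lemma: sum of degrees = 2 * 7 = 14.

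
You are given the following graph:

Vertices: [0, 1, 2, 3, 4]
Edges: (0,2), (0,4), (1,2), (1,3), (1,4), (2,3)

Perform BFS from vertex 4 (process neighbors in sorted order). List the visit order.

BFS from vertex 4 (neighbors processed in ascending order):
Visit order: 4, 0, 1, 2, 3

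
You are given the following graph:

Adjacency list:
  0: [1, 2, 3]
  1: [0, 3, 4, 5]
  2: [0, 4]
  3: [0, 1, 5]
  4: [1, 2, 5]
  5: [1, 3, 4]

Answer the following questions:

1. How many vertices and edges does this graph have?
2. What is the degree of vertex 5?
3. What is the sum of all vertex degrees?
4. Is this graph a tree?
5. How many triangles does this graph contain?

Count: 6 vertices, 9 edges.
Vertex 5 has neighbors [1, 3, 4], degree = 3.
Handshaking lemma: 2 * 9 = 18.
A tree on 6 vertices has 5 edges. This graph has 9 edges (4 extra). Not a tree.
Number of triangles = 3.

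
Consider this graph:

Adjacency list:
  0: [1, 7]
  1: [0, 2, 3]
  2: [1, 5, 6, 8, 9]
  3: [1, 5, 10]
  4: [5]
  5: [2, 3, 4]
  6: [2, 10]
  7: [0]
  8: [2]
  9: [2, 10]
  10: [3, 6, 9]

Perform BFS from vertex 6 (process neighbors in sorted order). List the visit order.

BFS from vertex 6 (neighbors processed in ascending order):
Visit order: 6, 2, 10, 1, 5, 8, 9, 3, 0, 4, 7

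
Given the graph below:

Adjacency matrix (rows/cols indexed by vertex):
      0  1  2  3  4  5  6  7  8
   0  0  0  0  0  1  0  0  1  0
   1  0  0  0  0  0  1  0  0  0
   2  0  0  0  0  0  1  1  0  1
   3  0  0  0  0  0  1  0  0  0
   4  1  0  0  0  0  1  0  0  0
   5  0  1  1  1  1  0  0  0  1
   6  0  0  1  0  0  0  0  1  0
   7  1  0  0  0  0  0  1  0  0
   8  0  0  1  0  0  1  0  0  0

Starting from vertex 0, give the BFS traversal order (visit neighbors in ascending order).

BFS from vertex 0 (neighbors processed in ascending order):
Visit order: 0, 4, 7, 5, 6, 1, 2, 3, 8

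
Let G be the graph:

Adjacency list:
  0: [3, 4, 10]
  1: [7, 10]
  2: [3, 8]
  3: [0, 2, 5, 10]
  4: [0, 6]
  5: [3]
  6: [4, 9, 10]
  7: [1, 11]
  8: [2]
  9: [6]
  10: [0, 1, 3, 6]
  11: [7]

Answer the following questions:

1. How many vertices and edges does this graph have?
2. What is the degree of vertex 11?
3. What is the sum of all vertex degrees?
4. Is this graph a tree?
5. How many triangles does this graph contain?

Count: 12 vertices, 13 edges.
Vertex 11 has neighbors [7], degree = 1.
Handshaking lemma: 2 * 13 = 26.
A tree on 12 vertices has 11 edges. This graph has 13 edges (2 extra). Not a tree.
Number of triangles = 1.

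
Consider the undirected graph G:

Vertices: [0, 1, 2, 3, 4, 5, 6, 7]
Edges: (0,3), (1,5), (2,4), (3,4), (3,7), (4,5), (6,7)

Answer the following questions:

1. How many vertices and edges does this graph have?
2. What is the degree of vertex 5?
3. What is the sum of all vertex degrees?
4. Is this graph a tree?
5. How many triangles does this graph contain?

Count: 8 vertices, 7 edges.
Vertex 5 has neighbors [1, 4], degree = 2.
Handshaking lemma: 2 * 7 = 14.
A graph is a tree iff it is connected and has exactly n-1 edges. This graph is connected (all 8 vertices in one component) and has 8-1 = 7 edges. It is a tree.
Number of triangles = 0.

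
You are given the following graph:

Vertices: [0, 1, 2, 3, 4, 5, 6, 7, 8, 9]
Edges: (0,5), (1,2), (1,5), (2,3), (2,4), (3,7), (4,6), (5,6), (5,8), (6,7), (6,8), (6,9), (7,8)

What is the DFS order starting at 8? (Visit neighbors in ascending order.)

DFS from vertex 8 (neighbors processed in ascending order):
Visit order: 8, 5, 0, 1, 2, 3, 7, 6, 4, 9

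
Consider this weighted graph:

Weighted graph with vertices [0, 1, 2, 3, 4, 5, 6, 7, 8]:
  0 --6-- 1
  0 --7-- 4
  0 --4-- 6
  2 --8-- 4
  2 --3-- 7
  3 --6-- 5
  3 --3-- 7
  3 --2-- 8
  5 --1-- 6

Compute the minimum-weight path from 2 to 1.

Using Dijkstra's algorithm from vertex 2:
Shortest path: 2 -> 4 -> 0 -> 1
Total weight: 8 + 7 + 6 = 21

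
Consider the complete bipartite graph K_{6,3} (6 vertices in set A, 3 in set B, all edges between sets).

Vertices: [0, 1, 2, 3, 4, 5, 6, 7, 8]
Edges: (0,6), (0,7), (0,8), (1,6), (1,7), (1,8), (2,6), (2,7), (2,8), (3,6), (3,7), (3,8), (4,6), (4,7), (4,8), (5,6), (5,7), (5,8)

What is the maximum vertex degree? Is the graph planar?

Set-A vertices have degree 3; set-B vertices have degree 6. Maximum degree = max(6,3) = 6.
K_{6,3} contains K_{3,3} as a subgraph (since both sides have >= 3 vertices); by Kuratowski's theorem it is not planar.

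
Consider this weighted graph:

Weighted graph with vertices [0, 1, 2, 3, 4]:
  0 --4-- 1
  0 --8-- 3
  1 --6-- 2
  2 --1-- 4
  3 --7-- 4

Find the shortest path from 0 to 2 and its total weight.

Using Dijkstra's algorithm from vertex 0:
Shortest path: 0 -> 1 -> 2
Total weight: 4 + 6 = 10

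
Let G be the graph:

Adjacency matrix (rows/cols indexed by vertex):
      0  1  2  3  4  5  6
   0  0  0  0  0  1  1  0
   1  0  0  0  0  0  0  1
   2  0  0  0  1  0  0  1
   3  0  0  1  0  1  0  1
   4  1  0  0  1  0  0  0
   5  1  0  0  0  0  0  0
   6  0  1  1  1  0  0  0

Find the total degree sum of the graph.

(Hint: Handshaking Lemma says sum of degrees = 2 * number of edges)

Count edges: 7 edges.
By Handshaking Lemma: sum of degrees = 2 * 7 = 14.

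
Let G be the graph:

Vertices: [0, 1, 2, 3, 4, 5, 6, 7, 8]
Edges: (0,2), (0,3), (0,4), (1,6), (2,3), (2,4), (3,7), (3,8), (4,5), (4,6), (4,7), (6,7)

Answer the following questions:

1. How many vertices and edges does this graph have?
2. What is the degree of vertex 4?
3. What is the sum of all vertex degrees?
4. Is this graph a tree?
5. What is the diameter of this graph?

Count: 9 vertices, 12 edges.
Vertex 4 has neighbors [0, 2, 5, 6, 7], degree = 5.
Handshaking lemma: 2 * 12 = 24.
A tree on 9 vertices has 8 edges. This graph has 12 edges (4 extra). Not a tree.
Diameter (longest shortest path) = 4.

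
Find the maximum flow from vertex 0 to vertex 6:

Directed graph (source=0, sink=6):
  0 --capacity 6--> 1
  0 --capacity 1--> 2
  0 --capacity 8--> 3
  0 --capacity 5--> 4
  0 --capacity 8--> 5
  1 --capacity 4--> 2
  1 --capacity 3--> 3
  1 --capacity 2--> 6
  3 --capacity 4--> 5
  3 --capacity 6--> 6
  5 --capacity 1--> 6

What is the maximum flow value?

Computing max flow:
  Flow on (0->1): 5/6
  Flow on (0->3): 4/8
  Flow on (1->3): 3/3
  Flow on (1->6): 2/2
  Flow on (3->5): 1/4
  Flow on (3->6): 6/6
  Flow on (5->6): 1/1
Maximum flow = 9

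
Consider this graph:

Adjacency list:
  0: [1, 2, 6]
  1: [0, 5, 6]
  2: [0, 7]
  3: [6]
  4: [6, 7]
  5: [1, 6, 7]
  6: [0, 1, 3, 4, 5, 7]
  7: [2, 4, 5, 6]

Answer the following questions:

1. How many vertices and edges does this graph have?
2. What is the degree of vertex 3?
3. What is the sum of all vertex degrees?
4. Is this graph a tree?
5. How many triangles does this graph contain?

Count: 8 vertices, 12 edges.
Vertex 3 has neighbors [6], degree = 1.
Handshaking lemma: 2 * 12 = 24.
A tree on 8 vertices has 7 edges. This graph has 12 edges (5 extra). Not a tree.
Number of triangles = 4.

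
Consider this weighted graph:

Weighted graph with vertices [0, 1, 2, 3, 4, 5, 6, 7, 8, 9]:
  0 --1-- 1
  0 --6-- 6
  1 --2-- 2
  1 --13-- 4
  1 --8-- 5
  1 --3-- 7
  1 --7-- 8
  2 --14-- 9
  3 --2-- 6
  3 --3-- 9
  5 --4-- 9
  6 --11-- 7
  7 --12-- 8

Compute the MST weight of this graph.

Applying Kruskal's algorithm (sort edges by weight, add if no cycle):
  Add (0,1) w=1
  Add (1,2) w=2
  Add (3,6) w=2
  Add (1,7) w=3
  Add (3,9) w=3
  Add (5,9) w=4
  Add (0,6) w=6
  Add (1,8) w=7
  Skip (1,5) w=8 (creates cycle)
  Skip (6,7) w=11 (creates cycle)
  Skip (7,8) w=12 (creates cycle)
  Add (1,4) w=13
  Skip (2,9) w=14 (creates cycle)
MST weight = 41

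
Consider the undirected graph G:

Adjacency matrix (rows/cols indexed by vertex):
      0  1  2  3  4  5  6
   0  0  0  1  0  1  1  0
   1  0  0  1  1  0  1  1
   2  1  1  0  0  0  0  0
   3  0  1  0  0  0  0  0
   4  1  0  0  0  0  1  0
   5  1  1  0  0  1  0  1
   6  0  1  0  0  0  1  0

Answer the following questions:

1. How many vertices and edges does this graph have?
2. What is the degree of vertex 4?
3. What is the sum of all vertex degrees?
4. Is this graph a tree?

Count: 7 vertices, 9 edges.
Vertex 4 has neighbors [0, 5], degree = 2.
Handshaking lemma: 2 * 9 = 18.
A tree on 7 vertices has 6 edges. This graph has 9 edges (3 extra). Not a tree.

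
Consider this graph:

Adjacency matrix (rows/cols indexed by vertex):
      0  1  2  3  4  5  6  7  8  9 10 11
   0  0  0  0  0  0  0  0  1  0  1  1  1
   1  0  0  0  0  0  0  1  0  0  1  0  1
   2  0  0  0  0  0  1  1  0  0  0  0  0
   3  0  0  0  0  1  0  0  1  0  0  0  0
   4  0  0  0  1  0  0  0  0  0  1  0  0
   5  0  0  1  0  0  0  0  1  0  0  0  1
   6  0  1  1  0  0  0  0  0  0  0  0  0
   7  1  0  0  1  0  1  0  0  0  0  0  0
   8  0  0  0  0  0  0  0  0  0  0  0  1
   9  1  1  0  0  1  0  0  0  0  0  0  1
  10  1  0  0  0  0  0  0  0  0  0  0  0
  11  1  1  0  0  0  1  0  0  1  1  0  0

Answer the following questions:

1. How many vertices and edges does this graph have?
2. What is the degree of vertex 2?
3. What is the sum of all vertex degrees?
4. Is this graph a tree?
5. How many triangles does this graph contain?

Count: 12 vertices, 16 edges.
Vertex 2 has neighbors [5, 6], degree = 2.
Handshaking lemma: 2 * 16 = 32.
A tree on 12 vertices has 11 edges. This graph has 16 edges (5 extra). Not a tree.
Number of triangles = 2.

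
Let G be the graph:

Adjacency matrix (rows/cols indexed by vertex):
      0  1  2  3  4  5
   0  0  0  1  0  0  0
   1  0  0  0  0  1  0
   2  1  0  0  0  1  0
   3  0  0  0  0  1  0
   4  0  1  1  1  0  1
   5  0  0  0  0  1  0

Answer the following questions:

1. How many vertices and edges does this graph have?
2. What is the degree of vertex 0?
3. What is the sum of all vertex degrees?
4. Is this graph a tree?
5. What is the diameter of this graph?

Count: 6 vertices, 5 edges.
Vertex 0 has neighbors [2], degree = 1.
Handshaking lemma: 2 * 5 = 10.
A graph is a tree iff it is connected and has exactly n-1 edges. This graph is connected (all 6 vertices in one component) and has 6-1 = 5 edges. It is a tree.
Diameter (longest shortest path) = 3.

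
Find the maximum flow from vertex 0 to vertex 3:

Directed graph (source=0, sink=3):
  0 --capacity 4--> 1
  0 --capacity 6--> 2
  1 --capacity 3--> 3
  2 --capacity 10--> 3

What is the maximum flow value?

Computing max flow:
  Flow on (0->1): 3/4
  Flow on (0->2): 6/6
  Flow on (1->3): 3/3
  Flow on (2->3): 6/10
Maximum flow = 9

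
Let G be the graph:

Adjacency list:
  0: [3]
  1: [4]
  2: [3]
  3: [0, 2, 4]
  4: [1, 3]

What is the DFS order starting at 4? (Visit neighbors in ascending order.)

DFS from vertex 4 (neighbors processed in ascending order):
Visit order: 4, 1, 3, 0, 2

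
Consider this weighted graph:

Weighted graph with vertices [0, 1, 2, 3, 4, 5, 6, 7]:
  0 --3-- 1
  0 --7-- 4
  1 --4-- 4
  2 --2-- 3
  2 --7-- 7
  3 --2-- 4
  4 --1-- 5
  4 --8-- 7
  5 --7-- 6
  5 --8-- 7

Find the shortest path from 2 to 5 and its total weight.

Using Dijkstra's algorithm from vertex 2:
Shortest path: 2 -> 3 -> 4 -> 5
Total weight: 2 + 2 + 1 = 5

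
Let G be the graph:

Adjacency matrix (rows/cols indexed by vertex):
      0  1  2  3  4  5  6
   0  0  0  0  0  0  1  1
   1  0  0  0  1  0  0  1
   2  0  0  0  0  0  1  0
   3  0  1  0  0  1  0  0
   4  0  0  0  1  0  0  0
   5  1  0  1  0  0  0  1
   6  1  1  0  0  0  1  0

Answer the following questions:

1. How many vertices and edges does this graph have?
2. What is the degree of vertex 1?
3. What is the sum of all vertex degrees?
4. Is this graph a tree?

Count: 7 vertices, 7 edges.
Vertex 1 has neighbors [3, 6], degree = 2.
Handshaking lemma: 2 * 7 = 14.
A tree on 7 vertices has 6 edges. This graph has 7 edges (1 extra). Not a tree.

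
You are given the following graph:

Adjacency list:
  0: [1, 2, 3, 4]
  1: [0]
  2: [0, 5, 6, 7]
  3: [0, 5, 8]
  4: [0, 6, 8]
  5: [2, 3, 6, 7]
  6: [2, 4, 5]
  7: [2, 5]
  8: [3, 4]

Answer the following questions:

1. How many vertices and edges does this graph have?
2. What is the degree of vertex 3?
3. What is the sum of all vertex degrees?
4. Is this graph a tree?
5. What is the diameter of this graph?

Count: 9 vertices, 13 edges.
Vertex 3 has neighbors [0, 5, 8], degree = 3.
Handshaking lemma: 2 * 13 = 26.
A tree on 9 vertices has 8 edges. This graph has 13 edges (5 extra). Not a tree.
Diameter (longest shortest path) = 3.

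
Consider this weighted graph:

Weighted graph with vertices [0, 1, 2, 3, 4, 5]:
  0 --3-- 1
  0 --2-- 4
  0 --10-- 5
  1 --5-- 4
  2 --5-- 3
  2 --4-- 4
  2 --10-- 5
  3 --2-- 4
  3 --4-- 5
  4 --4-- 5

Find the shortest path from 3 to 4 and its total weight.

Using Dijkstra's algorithm from vertex 3:
Shortest path: 3 -> 4
Total weight: 2 = 2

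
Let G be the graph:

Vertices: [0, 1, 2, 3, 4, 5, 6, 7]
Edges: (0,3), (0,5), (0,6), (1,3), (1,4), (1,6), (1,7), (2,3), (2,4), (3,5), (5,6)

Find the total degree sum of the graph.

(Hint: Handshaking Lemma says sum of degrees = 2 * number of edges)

Count edges: 11 edges.
By Handshaking Lemma: sum of degrees = 2 * 11 = 22.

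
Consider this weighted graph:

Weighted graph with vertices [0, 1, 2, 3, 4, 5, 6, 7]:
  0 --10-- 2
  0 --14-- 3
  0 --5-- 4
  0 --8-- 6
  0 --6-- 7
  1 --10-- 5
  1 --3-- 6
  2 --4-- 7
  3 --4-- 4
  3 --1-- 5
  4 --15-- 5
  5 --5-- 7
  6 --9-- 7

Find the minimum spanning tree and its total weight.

Applying Kruskal's algorithm (sort edges by weight, add if no cycle):
  Add (3,5) w=1
  Add (1,6) w=3
  Add (2,7) w=4
  Add (3,4) w=4
  Add (0,4) w=5
  Add (5,7) w=5
  Skip (0,7) w=6 (creates cycle)
  Add (0,6) w=8
  Skip (6,7) w=9 (creates cycle)
  Skip (0,2) w=10 (creates cycle)
  Skip (1,5) w=10 (creates cycle)
  Skip (0,3) w=14 (creates cycle)
  Skip (4,5) w=15 (creates cycle)
MST weight = 30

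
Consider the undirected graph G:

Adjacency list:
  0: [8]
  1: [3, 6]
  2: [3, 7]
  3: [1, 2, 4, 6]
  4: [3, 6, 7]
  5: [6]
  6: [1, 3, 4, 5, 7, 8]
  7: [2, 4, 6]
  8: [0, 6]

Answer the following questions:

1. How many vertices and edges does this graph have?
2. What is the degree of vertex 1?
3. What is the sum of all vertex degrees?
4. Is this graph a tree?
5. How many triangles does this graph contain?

Count: 9 vertices, 12 edges.
Vertex 1 has neighbors [3, 6], degree = 2.
Handshaking lemma: 2 * 12 = 24.
A tree on 9 vertices has 8 edges. This graph has 12 edges (4 extra). Not a tree.
Number of triangles = 3.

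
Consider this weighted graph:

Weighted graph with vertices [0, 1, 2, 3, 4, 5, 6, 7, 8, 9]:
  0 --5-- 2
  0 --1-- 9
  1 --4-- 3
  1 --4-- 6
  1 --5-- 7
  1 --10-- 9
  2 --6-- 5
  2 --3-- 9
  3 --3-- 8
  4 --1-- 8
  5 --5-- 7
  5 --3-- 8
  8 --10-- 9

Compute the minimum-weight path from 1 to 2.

Using Dijkstra's algorithm from vertex 1:
Shortest path: 1 -> 9 -> 2
Total weight: 10 + 3 = 13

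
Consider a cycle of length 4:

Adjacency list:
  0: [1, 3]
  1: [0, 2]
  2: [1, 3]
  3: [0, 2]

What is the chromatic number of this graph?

This is an even cycle (C_4). Even cycles are bipartite.
Chromatic number = 2.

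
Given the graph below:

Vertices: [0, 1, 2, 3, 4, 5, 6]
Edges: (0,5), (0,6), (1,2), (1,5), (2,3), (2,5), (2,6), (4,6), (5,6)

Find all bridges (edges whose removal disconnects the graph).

A bridge is an edge whose removal increases the number of connected components.
Bridges found: (2,3), (4,6)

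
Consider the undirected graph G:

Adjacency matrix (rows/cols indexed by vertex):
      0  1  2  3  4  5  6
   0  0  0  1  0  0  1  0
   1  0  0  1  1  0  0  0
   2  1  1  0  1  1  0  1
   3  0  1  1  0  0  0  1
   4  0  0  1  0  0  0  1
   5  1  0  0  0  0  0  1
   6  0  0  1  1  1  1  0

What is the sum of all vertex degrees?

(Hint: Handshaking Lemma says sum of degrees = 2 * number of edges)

Count edges: 10 edges.
By Handshaking Lemma: sum of degrees = 2 * 10 = 20.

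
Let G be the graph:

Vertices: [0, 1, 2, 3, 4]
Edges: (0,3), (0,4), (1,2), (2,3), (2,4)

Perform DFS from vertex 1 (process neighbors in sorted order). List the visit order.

DFS from vertex 1 (neighbors processed in ascending order):
Visit order: 1, 2, 3, 0, 4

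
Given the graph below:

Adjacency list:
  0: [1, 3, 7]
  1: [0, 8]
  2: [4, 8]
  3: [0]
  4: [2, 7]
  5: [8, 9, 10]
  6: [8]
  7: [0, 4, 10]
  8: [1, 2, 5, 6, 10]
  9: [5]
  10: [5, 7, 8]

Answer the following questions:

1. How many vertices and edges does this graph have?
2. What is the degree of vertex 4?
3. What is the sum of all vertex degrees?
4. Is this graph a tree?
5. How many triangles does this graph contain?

Count: 11 vertices, 13 edges.
Vertex 4 has neighbors [2, 7], degree = 2.
Handshaking lemma: 2 * 13 = 26.
A tree on 11 vertices has 10 edges. This graph has 13 edges (3 extra). Not a tree.
Number of triangles = 1.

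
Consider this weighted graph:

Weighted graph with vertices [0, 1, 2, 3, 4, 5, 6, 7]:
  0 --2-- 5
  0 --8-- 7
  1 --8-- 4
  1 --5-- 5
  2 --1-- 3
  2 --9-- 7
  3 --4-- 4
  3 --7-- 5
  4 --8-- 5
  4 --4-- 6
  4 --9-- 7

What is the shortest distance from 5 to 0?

Using Dijkstra's algorithm from vertex 5:
Shortest path: 5 -> 0
Total weight: 2 = 2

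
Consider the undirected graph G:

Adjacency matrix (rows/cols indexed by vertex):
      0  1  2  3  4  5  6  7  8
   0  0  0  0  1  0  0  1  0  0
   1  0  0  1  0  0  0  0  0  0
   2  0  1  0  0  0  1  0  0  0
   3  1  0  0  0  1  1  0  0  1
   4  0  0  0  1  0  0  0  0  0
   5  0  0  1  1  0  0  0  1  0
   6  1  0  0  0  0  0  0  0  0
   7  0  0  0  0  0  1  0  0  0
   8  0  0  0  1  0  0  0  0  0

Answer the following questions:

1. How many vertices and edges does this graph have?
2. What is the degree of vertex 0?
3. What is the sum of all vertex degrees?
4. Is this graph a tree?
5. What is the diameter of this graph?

Count: 9 vertices, 8 edges.
Vertex 0 has neighbors [3, 6], degree = 2.
Handshaking lemma: 2 * 8 = 16.
A graph is a tree iff it is connected and has exactly n-1 edges. This graph is connected (all 9 vertices in one component) and has 9-1 = 8 edges. It is a tree.
Diameter (longest shortest path) = 5.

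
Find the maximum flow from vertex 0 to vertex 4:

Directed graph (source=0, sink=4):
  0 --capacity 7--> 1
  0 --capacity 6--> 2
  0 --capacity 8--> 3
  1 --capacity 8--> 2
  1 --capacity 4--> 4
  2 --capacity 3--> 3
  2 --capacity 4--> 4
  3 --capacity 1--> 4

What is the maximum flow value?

Computing max flow:
  Flow on (0->1): 5/7
  Flow on (0->2): 4/6
  Flow on (1->2): 1/8
  Flow on (1->4): 4/4
  Flow on (2->3): 1/3
  Flow on (2->4): 4/4
  Flow on (3->4): 1/1
Maximum flow = 9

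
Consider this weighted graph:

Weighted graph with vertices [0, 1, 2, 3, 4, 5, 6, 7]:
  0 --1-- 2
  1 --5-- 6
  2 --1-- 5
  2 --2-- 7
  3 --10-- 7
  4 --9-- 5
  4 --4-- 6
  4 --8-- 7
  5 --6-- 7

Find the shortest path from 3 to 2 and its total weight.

Using Dijkstra's algorithm from vertex 3:
Shortest path: 3 -> 7 -> 2
Total weight: 10 + 2 = 12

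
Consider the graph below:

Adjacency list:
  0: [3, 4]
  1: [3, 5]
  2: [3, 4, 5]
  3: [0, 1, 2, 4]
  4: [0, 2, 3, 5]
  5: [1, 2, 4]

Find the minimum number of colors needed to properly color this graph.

The graph has a maximum clique of size 3 (lower bound on chromatic number).
A valid 3-coloring: {0: 2, 1: 1, 2: 2, 3: 0, 4: 1, 5: 0}.
Chromatic number = 3.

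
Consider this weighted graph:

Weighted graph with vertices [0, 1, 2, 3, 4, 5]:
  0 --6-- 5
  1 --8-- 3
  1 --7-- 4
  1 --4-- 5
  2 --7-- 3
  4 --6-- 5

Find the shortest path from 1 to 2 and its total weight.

Using Dijkstra's algorithm from vertex 1:
Shortest path: 1 -> 3 -> 2
Total weight: 8 + 7 = 15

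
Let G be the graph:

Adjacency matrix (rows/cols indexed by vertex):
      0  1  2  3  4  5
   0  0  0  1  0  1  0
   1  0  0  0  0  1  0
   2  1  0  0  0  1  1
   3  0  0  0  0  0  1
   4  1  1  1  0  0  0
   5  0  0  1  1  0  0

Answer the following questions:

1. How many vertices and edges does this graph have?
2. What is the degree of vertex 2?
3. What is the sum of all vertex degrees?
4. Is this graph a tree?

Count: 6 vertices, 6 edges.
Vertex 2 has neighbors [0, 4, 5], degree = 3.
Handshaking lemma: 2 * 6 = 12.
A tree on 6 vertices has 5 edges. This graph has 6 edges (1 extra). Not a tree.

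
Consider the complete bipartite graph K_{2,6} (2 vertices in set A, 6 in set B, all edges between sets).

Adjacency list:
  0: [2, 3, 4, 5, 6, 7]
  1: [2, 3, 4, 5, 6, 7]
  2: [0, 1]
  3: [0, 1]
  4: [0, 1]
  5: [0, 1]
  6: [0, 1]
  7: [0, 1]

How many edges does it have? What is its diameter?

K_{2,6} has 2 * 6 = 12 edges.
Any vertex reaches any opposite-side vertex in 1 step; same-side vertices reach in 2 steps via any opposite-side vertex.
Diameter = 2.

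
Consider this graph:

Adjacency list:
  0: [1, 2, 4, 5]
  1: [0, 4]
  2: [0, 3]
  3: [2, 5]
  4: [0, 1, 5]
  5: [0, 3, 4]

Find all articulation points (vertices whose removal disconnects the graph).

No articulation points. The graph is biconnected.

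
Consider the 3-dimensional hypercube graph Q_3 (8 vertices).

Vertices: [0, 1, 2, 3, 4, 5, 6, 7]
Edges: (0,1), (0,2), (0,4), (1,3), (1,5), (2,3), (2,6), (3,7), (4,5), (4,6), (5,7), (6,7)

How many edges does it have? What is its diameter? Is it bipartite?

The 3-dimensional hypercube Q_3 has 8 vertices and each vertex has degree 3.
Total edges = 8 * 3 / 2 = 12.
Diameter = 3 (max Hamming distance between binary labels).
Hypercubes are bipartite (partition by parity of binary representation).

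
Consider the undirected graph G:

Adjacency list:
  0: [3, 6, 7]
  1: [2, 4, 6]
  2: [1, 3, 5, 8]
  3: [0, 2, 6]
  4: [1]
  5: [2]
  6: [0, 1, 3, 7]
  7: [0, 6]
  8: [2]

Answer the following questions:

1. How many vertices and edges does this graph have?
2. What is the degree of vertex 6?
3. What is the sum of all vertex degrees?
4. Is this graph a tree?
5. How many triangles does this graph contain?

Count: 9 vertices, 11 edges.
Vertex 6 has neighbors [0, 1, 3, 7], degree = 4.
Handshaking lemma: 2 * 11 = 22.
A tree on 9 vertices has 8 edges. This graph has 11 edges (3 extra). Not a tree.
Number of triangles = 2.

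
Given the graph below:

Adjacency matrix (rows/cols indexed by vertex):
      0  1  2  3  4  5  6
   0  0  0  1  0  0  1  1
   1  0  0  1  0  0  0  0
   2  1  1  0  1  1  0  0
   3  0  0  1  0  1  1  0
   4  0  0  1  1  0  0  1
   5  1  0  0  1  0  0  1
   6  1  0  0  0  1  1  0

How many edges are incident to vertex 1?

Vertex 1 has neighbors [2], so deg(1) = 1.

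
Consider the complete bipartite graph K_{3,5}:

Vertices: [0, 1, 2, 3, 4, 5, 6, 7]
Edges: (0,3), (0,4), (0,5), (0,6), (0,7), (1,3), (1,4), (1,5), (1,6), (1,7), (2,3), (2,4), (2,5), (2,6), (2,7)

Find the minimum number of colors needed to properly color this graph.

K_{3,5} is bipartite: vertices split into two independent sets of size 3 and 5.
Color one set 0, the other 1. No adjacent vertices share a color.
Chromatic number = 2.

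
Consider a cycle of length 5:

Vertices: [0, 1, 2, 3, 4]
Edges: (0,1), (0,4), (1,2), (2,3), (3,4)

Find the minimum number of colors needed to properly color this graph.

This is an odd cycle (C_5). Odd cycles are not bipartite (any 2-coloring forces two adjacent vertices to match), and 3 colors suffice.
Chromatic number = 3.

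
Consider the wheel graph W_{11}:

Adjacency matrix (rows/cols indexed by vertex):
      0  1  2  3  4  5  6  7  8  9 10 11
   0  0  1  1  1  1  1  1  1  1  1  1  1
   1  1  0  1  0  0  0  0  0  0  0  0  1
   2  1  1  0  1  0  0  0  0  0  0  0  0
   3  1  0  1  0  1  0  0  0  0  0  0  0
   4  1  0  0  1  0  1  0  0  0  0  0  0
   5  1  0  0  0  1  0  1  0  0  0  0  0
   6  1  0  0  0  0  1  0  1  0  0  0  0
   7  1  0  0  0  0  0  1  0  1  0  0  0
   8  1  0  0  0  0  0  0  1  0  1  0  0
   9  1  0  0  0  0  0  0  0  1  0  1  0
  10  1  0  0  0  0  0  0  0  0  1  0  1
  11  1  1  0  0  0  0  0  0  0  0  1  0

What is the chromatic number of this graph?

W_{11} = C_{11} plus a hub adjacent to every cycle vertex.
The outer cycle needs 3 colors (odd cycle); the hub is adjacent to all of them so needs a fresh color.
Chromatic number = 3 + 1 = 4.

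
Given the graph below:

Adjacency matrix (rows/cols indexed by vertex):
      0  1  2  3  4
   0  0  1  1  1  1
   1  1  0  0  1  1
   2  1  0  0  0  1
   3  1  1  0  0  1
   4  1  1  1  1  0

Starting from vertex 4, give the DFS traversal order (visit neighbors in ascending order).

DFS from vertex 4 (neighbors processed in ascending order):
Visit order: 4, 0, 1, 3, 2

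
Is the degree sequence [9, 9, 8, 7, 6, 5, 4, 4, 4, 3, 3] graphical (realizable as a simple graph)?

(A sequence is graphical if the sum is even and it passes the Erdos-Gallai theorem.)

Sum of degrees = 62. Sum is even and passes Erdos-Gallai. The sequence IS graphical.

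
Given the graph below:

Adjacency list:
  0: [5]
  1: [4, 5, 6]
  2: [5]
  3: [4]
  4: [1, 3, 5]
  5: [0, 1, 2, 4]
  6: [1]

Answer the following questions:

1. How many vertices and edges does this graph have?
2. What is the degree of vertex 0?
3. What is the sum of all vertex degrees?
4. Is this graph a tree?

Count: 7 vertices, 7 edges.
Vertex 0 has neighbors [5], degree = 1.
Handshaking lemma: 2 * 7 = 14.
A tree on 7 vertices has 6 edges. This graph has 7 edges (1 extra). Not a tree.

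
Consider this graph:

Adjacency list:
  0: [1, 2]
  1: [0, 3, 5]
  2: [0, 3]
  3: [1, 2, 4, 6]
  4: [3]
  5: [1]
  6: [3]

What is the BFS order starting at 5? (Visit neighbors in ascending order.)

BFS from vertex 5 (neighbors processed in ascending order):
Visit order: 5, 1, 0, 3, 2, 4, 6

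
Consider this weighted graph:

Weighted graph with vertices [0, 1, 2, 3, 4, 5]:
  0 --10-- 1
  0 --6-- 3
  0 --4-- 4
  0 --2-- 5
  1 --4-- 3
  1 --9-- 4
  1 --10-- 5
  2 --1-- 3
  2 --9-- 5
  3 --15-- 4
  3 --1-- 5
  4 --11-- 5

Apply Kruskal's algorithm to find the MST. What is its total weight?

Applying Kruskal's algorithm (sort edges by weight, add if no cycle):
  Add (2,3) w=1
  Add (3,5) w=1
  Add (0,5) w=2
  Add (0,4) w=4
  Add (1,3) w=4
  Skip (0,3) w=6 (creates cycle)
  Skip (1,4) w=9 (creates cycle)
  Skip (2,5) w=9 (creates cycle)
  Skip (0,1) w=10 (creates cycle)
  Skip (1,5) w=10 (creates cycle)
  Skip (4,5) w=11 (creates cycle)
  Skip (3,4) w=15 (creates cycle)
MST weight = 12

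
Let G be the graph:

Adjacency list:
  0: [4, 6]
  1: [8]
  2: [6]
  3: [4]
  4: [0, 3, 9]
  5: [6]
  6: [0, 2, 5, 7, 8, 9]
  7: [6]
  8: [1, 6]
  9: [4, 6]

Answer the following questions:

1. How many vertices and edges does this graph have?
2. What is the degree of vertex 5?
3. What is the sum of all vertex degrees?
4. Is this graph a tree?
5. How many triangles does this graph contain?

Count: 10 vertices, 10 edges.
Vertex 5 has neighbors [6], degree = 1.
Handshaking lemma: 2 * 10 = 20.
A tree on 10 vertices has 9 edges. This graph has 10 edges (1 extra). Not a tree.
Number of triangles = 0.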